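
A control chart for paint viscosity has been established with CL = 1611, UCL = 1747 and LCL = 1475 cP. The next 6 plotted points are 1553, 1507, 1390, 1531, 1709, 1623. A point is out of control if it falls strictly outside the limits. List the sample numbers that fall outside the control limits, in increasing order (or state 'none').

Compare each point to [1475, 1747]: sample 3 = 1390 < LCL.

3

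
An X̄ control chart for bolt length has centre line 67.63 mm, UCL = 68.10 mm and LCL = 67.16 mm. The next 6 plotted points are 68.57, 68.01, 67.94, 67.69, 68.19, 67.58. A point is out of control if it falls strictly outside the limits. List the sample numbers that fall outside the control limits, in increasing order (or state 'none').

1, 5

Compare each point to [67.16, 68.10]: sample 1 = 68.57 > UCL; sample 5 = 68.19 > UCL.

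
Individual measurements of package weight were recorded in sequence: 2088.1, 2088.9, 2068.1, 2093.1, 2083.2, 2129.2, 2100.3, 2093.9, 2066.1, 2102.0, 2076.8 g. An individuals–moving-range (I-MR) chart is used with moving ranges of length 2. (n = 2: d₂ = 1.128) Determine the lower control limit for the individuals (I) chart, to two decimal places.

X̄ = (2088.1 + 2088.9 + 2068.1 + 2093.1 + 2083.2 + 2129.2 + 2100.3 + 2093.9 + 2066.1 + 2102.0 + 2076.8) / 11 = 2089.9727
Moving ranges: 0.8, 20.8, 25.0, 9.9, 46.0, 28.9, 6.4, 27.8, 35.9, 25.2; M̄R̄ = 226.7000 / 10 = 22.6700
LCL = X̄ − 3·M̄R̄/d₂ = 2089.9727 − 3 × 22.6700 / 1.128 = 2029.6802

2029.68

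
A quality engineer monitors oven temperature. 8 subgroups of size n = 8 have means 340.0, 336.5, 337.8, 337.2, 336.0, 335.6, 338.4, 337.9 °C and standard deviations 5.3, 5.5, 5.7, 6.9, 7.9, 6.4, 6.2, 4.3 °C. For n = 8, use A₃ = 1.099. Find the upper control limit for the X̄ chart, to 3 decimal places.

344.046

X̄̄ = (340.0 + 336.5 + 337.8 + 337.2 + 336.0 + 335.6 + 338.4 + 337.9) / 8 = 337.4250
s̄ = (5.3 + 5.5 + 5.7 + 6.9 + 7.9 + 6.4 + 6.2 + 4.3) / 8 = 6.0250
UCL = X̄̄ + A₃·s̄ = 337.4250 + 1.099 × 6.0250 = 344.0465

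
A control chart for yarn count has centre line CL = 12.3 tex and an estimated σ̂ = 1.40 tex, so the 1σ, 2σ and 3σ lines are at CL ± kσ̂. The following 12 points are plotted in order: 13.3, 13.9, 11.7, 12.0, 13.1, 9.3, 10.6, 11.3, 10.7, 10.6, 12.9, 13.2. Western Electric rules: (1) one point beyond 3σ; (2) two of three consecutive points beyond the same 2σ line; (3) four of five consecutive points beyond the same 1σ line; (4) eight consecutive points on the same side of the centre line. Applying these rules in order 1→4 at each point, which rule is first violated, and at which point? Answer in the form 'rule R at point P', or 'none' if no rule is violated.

Zone of each point (C = within 1σ̂, B = 1σ̂–2σ̂, A = 2σ̂–3σ̂, * = beyond 3σ̂; sign = side of CL): 1:+C, 2:+B, 3:-C, 4:-C, 5:+C, 6:-A, 7:-B, 8:-C, 9:-B, 10:-B, 11:+C, 12:+C
Rule 3 (four of five consecutive points beyond the same 1σ limit) is satisfied at point 10.

rule 3 at point 10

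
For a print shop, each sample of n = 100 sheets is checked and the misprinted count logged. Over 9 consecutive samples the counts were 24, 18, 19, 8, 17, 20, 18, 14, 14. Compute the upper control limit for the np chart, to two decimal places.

p̄ = Σdᵢ / (k·n) = 152 / (9 × 100) = 0.16889
UCL = np̄ + 3·√(np̄(1−p̄)) = 16.8889 + 3 × √(16.8889×0.83111) = 16.8889 + 3 × 3.7465 = 28.1285

28.13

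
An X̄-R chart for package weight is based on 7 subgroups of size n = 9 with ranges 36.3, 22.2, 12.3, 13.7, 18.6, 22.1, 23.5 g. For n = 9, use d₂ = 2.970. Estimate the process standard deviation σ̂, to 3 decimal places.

7.152

R̄ = (36.3 + 22.2 + 12.3 + 13.7 + 18.6 + 22.1 + 23.5) / 7 = 21.2429
σ̂ = R̄ / d₂ = 21.2429 / 2.970 = 7.1525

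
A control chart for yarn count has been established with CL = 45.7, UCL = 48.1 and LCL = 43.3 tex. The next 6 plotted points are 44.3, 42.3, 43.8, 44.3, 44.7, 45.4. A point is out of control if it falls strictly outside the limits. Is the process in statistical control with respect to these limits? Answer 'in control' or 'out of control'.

Compare each point to [43.3, 48.1]: sample 2 = 42.3 < LCL.

out of control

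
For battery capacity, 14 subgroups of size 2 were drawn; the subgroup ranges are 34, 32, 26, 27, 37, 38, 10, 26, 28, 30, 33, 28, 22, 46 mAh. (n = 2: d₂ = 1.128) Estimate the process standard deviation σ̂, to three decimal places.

R̄ = (34 + 32 + 26 + 27 + 37 + 38 + 10 + 26 + 28 + 30 + 33 + 28 + 22 + 46) / 14 = 29.7857
σ̂ = R̄ / d₂ = 29.7857 / 1.128 = 26.4058

26.406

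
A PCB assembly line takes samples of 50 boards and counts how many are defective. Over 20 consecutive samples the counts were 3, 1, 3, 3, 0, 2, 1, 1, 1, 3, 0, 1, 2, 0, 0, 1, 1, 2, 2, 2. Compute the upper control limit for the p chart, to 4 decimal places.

p̄ = Σdᵢ / (k·n) = 29 / (20 × 50) = 0.02900
UCL = p̄ + 3·√(p̄(1−p̄)/n) = 0.02900 + 3 × √(0.02900×0.97100/50) = 0.02900 + 3 × 0.02373 = 0.10019

0.1002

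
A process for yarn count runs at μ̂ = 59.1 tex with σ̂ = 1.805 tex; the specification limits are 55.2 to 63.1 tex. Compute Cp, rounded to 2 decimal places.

Cp = (USL − LSL) / (6σ̂) = (63.1 − 55.2) / (6 × 1.805) = 7.9000 / 10.8300 = 0.7295

0.73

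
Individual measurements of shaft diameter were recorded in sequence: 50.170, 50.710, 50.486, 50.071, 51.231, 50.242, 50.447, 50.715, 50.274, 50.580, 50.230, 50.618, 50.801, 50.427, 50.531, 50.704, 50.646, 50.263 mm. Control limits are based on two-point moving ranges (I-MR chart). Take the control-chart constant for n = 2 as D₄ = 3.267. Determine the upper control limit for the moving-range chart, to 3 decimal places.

1.261

Moving ranges: 0.540, 0.224, 0.415, 1.160, 0.989, 0.205, 0.268, 0.441, 0.306, 0.350, 0.388, 0.183, 0.374, 0.104, 0.173, 0.058, 0.383; M̄R̄ = 6.5610 / 17 = 0.3859
UCL_MR = D₄·M̄R̄ = 3.267 × 0.3859 = 1.2609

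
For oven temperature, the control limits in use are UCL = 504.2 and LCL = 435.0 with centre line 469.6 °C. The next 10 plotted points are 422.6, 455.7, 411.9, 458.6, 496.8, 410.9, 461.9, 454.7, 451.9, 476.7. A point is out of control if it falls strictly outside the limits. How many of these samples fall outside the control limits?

3

Compare each point to [435.0, 504.2]: sample 1 = 422.6 < LCL; sample 3 = 411.9 < LCL; sample 6 = 410.9 < LCL.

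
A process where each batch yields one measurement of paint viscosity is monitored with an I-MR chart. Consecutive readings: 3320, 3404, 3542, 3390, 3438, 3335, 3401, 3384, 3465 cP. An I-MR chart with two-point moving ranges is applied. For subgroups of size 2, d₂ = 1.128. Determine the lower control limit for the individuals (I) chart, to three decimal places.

X̄ = (3320 + 3404 + 3542 + 3390 + 3438 + 3335 + 3401 + 3384 + 3465) / 9 = 3408.7778
Moving ranges: 84, 138, 152, 48, 103, 66, 17, 81; M̄R̄ = 689.0000 / 8 = 86.1250
LCL = X̄ − 3·M̄R̄/d₂ = 3408.7778 − 3 × 86.1250 / 1.128 = 3179.7219

3179.722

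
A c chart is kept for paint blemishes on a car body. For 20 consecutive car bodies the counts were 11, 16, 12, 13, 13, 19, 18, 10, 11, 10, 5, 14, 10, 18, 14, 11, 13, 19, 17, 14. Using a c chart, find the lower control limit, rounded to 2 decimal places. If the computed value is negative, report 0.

2.42

c̄ = (11 + 16 + 12 + 13 + 13 + 19 + 18 + 10 + 11 + 10 + 5 + 14 + 10 + 18 + 14 + 11 + 13 + 19 + 17 + 14) / 20 = 268 / 20 = 13.4000
LCL = c̄ − 3√c̄ = 13.4000 − 3 × 3.6606 = 2.4182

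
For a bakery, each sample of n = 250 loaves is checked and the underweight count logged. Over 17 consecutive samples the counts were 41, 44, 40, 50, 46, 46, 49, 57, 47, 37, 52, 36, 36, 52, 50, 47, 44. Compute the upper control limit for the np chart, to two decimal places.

p̄ = Σdᵢ / (k·n) = 774 / (17 × 250) = 0.18212
UCL = np̄ + 3·√(np̄(1−p̄)) = 45.5294 + 3 × √(45.5294×0.81788) = 45.5294 + 3 × 6.1023 = 63.8362

63.84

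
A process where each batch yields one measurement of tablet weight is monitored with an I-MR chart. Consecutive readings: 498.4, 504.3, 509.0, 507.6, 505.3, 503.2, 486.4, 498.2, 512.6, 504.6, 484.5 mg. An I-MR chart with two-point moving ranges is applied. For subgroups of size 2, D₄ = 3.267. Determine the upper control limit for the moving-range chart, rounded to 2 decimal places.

Moving ranges: 5.9, 4.7, 1.4, 2.3, 2.1, 16.8, 11.8, 14.4, 8.0, 20.1; M̄R̄ = 87.5000 / 10 = 8.7500
UCL_MR = D₄·M̄R̄ = 3.267 × 8.7500 = 28.5862

28.59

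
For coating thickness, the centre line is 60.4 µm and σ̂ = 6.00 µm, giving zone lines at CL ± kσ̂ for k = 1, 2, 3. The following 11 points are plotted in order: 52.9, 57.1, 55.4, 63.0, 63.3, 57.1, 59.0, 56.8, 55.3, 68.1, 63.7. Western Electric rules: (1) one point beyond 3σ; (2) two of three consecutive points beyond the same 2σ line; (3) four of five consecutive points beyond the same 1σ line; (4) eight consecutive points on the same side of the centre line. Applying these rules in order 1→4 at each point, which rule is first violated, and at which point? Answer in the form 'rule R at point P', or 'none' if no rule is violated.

none

Zone of each point (C = within 1σ̂, B = 1σ̂–2σ̂, A = 2σ̂–3σ̂, * = beyond 3σ̂; sign = side of CL): 1:-B, 2:-C, 3:-C, 4:+C, 5:+C, 6:-C, 7:-C, 8:-C, 9:-C, 10:+B, 11:+C
No rule fires across all 11 points.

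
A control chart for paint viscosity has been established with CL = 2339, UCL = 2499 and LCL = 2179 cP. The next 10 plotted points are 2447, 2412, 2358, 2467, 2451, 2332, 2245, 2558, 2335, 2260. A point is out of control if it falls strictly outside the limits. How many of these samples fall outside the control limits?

Compare each point to [2179, 2499]: sample 8 = 2558 > UCL.

1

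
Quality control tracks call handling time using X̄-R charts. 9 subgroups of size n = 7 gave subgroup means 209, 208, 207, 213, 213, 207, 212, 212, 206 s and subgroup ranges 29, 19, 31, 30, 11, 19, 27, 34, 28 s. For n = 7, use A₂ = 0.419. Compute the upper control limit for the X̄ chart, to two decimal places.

X̄̄ = (209 + 208 + 207 + 213 + 213 + 207 + 212 + 212 + 206) / 9 = 1887.0000 / 9 = 209.6667
R̄ = (29 + 19 + 31 + 30 + 11 + 19 + 27 + 34 + 28) / 9 = 228.0000 / 9 = 25.3333
UCL = X̄̄ + A₂·R̄ = 209.6667 + 0.419 × 25.3333 = 220.2813

220.28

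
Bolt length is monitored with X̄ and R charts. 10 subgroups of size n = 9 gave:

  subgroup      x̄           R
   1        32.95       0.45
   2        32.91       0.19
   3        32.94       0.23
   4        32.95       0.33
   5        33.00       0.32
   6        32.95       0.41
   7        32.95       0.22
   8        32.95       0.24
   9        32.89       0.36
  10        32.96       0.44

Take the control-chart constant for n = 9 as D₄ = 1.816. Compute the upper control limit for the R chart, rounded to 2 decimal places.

R̄ = (0.45 + 0.19 + 0.23 + 0.33 + 0.32 + 0.41 + 0.22 + 0.24 + 0.36 + 0.44) / 10 = 3.1900 / 10 = 0.3190
UCL_R = D₄·R̄ = 1.816 × 0.3190 = 0.5793

0.58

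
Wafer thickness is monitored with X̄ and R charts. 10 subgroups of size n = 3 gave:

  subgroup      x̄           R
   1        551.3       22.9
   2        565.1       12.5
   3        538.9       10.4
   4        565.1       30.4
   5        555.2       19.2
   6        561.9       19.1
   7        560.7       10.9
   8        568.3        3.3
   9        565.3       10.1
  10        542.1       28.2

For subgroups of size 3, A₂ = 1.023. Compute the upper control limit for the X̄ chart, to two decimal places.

X̄̄ = (551.3 + 565.1 + 538.9 + 565.1 + 555.2 + 561.9 + 560.7 + 568.3 + 565.3 + 542.1) / 10 = 5573.9000 / 10 = 557.3900
R̄ = (22.9 + 12.5 + 10.4 + 30.4 + 19.2 + 19.1 + 10.9 + 3.3 + 10.1 + 28.2) / 10 = 167.0000 / 10 = 16.7000
UCL = X̄̄ + A₂·R̄ = 557.3900 + 1.023 × 16.7000 = 574.4741

574.47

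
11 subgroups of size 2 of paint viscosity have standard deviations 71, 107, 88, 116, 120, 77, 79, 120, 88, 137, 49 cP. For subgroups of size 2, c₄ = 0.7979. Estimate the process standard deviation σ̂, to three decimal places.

119.860

s̄ = (71 + 107 + 88 + 116 + 120 + 77 + 79 + 120 + 88 + 137 + 49) / 11 = 95.6364
σ̂ = s̄ / c₄ = 95.6364 / 0.7979 = 119.8601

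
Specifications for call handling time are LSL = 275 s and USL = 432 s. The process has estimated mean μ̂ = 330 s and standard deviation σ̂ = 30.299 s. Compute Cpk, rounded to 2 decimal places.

0.61

Cpu = (USL − μ̂) / (3σ̂) = (432 − 330) / (3 × 30.299) = 1.1221; Cpl = (μ̂ − LSL) / (3σ̂) = (330 − 275) / (3 × 30.299) = 0.6051; Cpk = min(Cpu, Cpl) = 0.6051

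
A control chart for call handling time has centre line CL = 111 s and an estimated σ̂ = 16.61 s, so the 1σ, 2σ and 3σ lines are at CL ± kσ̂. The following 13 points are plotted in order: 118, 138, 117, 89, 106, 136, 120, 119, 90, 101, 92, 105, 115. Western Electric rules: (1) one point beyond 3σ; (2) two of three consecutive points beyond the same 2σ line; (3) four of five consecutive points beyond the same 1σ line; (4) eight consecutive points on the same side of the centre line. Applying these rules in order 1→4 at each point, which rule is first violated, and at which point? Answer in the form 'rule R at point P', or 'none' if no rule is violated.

Zone of each point (C = within 1σ̂, B = 1σ̂–2σ̂, A = 2σ̂–3σ̂, * = beyond 3σ̂; sign = side of CL): 1:+C, 2:+B, 3:+C, 4:-B, 5:-C, 6:+B, 7:+C, 8:+C, 9:-B, 10:-C, 11:-B, 12:-C, 13:+C
No rule fires across all 13 points.

none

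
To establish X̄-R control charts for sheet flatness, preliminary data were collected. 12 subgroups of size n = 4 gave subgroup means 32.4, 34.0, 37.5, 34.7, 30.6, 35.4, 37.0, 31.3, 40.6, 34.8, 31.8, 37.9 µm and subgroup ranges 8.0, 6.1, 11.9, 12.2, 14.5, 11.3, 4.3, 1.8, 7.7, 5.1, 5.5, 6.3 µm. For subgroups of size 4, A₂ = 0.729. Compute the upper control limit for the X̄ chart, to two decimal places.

X̄̄ = (32.4 + 34.0 + 37.5 + 34.7 + 30.6 + 35.4 + 37.0 + 31.3 + 40.6 + 34.8 + 31.8 + 37.9) / 12 = 418.0000 / 12 = 34.8333
R̄ = (8.0 + 6.1 + 11.9 + 12.2 + 14.5 + 11.3 + 4.3 + 1.8 + 7.7 + 5.1 + 5.5 + 6.3) / 12 = 94.7000 / 12 = 7.8917
UCL = X̄̄ + A₂·R̄ = 34.8333 + 0.729 × 7.8917 = 40.5864

40.59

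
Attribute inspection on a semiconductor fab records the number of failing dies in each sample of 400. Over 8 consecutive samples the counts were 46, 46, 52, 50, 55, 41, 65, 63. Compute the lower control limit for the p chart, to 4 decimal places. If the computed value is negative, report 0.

0.0801

p̄ = Σdᵢ / (k·n) = 418 / (8 × 400) = 0.13062
LCL = p̄ − 3·√(p̄(1−p̄)/n) = 0.13062 − 3 × 0.01685 = 0.08008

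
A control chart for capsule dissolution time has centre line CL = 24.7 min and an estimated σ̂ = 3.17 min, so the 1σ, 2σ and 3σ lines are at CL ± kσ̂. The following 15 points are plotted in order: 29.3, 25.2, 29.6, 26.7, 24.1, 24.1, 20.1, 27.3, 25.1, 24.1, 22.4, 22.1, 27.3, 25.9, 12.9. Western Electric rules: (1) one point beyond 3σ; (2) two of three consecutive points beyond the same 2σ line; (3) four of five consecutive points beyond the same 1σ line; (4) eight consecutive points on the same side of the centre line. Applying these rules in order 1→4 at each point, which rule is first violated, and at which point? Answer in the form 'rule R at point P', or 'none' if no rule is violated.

Zone of each point (C = within 1σ̂, B = 1σ̂–2σ̂, A = 2σ̂–3σ̂, * = beyond 3σ̂; sign = side of CL): 1:+B, 2:+C, 3:+B, 4:+C, 5:-C, 6:-C, 7:-B, 8:+C, 9:+C, 10:-C, 11:-C, 12:-C, 13:+C, 14:+C, 15:-*
Rule 1 (one point beyond the 3σ limits) is satisfied at point 15.

rule 1 at point 15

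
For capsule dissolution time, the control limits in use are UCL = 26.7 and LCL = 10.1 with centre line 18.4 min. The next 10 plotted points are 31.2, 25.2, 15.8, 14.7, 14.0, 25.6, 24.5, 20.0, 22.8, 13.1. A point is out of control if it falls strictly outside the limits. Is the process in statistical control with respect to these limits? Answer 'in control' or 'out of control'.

Compare each point to [10.1, 26.7]: sample 1 = 31.2 > UCL.

out of control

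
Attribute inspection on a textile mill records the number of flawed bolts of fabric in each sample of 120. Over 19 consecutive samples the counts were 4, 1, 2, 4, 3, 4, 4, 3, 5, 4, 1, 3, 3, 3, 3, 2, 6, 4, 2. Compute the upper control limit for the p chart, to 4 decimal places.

0.0709

p̄ = Σdᵢ / (k·n) = 61 / (19 × 120) = 0.02675
UCL = p̄ + 3·√(p̄(1−p̄)/n) = 0.02675 + 3 × √(0.02675×0.97325/120) = 0.02675 + 3 × 0.01473 = 0.07095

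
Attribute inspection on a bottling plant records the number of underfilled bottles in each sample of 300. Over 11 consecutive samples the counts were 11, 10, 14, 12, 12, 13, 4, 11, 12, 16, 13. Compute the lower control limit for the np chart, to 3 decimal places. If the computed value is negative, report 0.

p̄ = Σdᵢ / (k·n) = 128 / (11 × 300) = 0.03879
LCL = np̄ − 3·√(np̄(1−p̄)) = 11.6364 − 3 × 3.3444 = 1.6032

1.603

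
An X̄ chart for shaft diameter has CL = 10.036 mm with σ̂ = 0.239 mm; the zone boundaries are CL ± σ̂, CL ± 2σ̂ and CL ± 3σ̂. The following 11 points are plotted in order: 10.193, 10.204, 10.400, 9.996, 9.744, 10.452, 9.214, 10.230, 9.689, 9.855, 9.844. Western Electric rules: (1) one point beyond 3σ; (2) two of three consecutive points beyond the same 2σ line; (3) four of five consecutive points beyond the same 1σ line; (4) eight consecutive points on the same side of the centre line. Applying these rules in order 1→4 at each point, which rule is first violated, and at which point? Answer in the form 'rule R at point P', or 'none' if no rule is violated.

rule 1 at point 7

Zone of each point (C = within 1σ̂, B = 1σ̂–2σ̂, A = 2σ̂–3σ̂, * = beyond 3σ̂; sign = side of CL): 1:+C, 2:+C, 3:+B, 4:-C, 5:-B, 6:+B, 7:-*, 8:+C, 9:-B, 10:-C, 11:-C
Rule 1 (one point beyond the 3σ limits) is satisfied at point 7.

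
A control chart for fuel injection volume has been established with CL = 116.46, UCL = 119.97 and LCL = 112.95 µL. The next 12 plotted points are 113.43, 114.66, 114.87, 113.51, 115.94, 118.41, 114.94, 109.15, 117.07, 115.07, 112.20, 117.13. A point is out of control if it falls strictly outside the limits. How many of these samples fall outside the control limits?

2

Compare each point to [112.95, 119.97]: sample 8 = 109.15 < LCL; sample 11 = 112.20 < LCL.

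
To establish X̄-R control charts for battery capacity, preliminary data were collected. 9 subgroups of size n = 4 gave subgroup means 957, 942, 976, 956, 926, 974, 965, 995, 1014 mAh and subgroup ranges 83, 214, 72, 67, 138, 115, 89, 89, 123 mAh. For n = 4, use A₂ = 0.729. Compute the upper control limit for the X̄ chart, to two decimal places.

1047.41

X̄̄ = (957 + 942 + 976 + 956 + 926 + 974 + 965 + 995 + 1014) / 9 = 8705.0000 / 9 = 967.2222
R̄ = (83 + 214 + 72 + 67 + 138 + 115 + 89 + 89 + 123) / 9 = 990.0000 / 9 = 110.0000
UCL = X̄̄ + A₂·R̄ = 967.2222 + 0.729 × 110.0000 = 1047.4122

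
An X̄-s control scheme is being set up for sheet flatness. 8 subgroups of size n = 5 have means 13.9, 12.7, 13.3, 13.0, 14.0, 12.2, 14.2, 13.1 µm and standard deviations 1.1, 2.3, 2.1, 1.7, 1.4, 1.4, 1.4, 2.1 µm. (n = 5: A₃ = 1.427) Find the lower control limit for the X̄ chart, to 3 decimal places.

10.892

X̄̄ = (13.9 + 12.7 + 13.3 + 13.0 + 14.0 + 12.2 + 14.2 + 13.1) / 8 = 13.3000
s̄ = (1.1 + 2.3 + 2.1 + 1.7 + 1.4 + 1.4 + 1.4 + 2.1) / 8 = 1.6875
LCL = X̄̄ − A₃·s̄ = 13.3000 − 1.427 × 1.6875 = 10.8919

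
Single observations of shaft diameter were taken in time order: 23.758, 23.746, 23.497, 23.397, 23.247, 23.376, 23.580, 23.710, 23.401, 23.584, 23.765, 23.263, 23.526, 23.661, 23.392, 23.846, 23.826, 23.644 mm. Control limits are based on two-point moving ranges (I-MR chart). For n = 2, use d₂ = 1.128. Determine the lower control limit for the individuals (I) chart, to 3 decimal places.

23.025

X̄ = (23.758 + 23.746 + 23.497 + 23.397 + 23.247 + 23.376 + 23.580 + 23.710 + 23.401 + 23.584 + 23.765 + 23.263 + 23.526 + 23.661 + 23.392 + 23.846 + 23.826 + 23.644) / 18 = 23.5677
Moving ranges: 0.012, 0.249, 0.100, 0.150, 0.129, 0.204, 0.130, 0.309, 0.183, 0.181, 0.502, 0.263, 0.135, 0.269, 0.454, 0.020, 0.182; M̄R̄ = 3.4720 / 17 = 0.2042
LCL = X̄ − 3·M̄R̄/d₂ = 23.5677 − 3 × 0.2042 / 1.128 = 23.0245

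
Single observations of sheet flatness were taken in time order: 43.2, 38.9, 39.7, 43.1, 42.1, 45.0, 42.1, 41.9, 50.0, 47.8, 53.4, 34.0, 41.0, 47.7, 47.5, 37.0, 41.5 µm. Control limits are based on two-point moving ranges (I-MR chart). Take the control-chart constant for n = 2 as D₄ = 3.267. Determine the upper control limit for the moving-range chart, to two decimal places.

Moving ranges: 4.3, 0.8, 3.4, 1.0, 2.9, 2.9, 0.2, 8.1, 2.2, 5.6, 19.4, 7.0, 6.7, 0.2, 10.5, 4.5; M̄R̄ = 79.7000 / 16 = 4.9813
UCL_MR = D₄·M̄R̄ = 3.267 × 4.9813 = 16.2737

16.27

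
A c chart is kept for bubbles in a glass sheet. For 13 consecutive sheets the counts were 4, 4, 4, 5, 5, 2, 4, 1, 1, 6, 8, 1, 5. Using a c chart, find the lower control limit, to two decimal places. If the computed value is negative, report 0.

c̄ = (4 + 4 + 4 + 5 + 5 + 2 + 4 + 1 + 1 + 6 + 8 + 1 + 5) / 13 = 50 / 13 = 3.8462
LCL = c̄ − 3√c̄ = 3.8462 − 3 × 1.9612 = -2.0373 → 0 (cannot be negative)

0.00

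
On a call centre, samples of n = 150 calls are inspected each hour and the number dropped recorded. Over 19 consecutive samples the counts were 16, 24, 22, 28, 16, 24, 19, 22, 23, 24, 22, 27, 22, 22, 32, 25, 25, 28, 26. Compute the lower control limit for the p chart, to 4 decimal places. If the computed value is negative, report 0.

0.0678

p̄ = Σdᵢ / (k·n) = 447 / (19 × 150) = 0.15684
LCL = p̄ − 3·√(p̄(1−p̄)/n) = 0.15684 − 3 × 0.02969 = 0.06777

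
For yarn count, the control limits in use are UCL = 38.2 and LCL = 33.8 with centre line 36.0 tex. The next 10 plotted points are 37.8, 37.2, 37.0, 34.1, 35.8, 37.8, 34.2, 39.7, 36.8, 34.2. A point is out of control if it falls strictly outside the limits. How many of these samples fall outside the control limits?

1

Compare each point to [33.8, 38.2]: sample 8 = 39.7 > UCL.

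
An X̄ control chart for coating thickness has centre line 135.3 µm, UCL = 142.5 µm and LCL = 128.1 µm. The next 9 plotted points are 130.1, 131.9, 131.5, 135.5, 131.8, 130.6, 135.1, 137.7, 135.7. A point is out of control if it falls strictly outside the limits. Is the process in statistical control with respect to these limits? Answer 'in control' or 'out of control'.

All 9 points lie within [128.1, 142.5].

in control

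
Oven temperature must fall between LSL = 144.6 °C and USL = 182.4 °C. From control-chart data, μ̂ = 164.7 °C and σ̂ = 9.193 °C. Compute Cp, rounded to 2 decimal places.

0.69

Cp = (USL − LSL) / (6σ̂) = (182.4 − 144.6) / (6 × 9.193) = 37.8000 / 55.1580 = 0.6853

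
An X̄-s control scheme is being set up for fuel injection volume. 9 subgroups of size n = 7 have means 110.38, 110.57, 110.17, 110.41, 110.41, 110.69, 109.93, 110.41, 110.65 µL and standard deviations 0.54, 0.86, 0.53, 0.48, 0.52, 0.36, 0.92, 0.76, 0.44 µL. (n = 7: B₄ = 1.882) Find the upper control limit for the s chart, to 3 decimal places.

1.131

s̄ = (0.54 + 0.86 + 0.53 + 0.48 + 0.52 + 0.36 + 0.92 + 0.76 + 0.44) / 9 = 0.6011
UCL_s = B₄·s̄ = 1.882 × 0.6011 = 1.1313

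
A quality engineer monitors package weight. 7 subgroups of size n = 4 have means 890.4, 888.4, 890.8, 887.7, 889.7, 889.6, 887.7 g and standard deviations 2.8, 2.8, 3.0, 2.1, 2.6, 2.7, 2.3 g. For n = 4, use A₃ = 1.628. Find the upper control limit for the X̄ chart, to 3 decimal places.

X̄̄ = (890.4 + 888.4 + 890.8 + 887.7 + 889.7 + 889.6 + 887.7) / 7 = 889.1857
s̄ = (2.8 + 2.8 + 3.0 + 2.1 + 2.6 + 2.7 + 2.3) / 7 = 2.6143
UCL = X̄̄ + A₃·s̄ = 889.1857 + 1.628 × 2.6143 = 893.4418

893.442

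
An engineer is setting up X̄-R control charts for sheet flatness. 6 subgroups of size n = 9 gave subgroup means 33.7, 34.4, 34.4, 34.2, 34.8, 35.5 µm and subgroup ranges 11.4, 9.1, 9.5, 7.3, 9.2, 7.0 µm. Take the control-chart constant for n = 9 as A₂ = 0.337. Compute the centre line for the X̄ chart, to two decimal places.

34.50

X̄̄ = (33.7 + 34.4 + 34.4 + 34.2 + 34.8 + 35.5) / 6 = 207.0000 / 6 = 34.5000
CL = X̄̄ = 34.5000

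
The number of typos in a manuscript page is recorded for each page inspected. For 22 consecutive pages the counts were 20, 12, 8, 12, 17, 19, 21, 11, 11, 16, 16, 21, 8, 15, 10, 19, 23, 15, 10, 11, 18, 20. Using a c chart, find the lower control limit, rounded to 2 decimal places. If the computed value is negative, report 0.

3.46

c̄ = (20 + 12 + 8 + 12 + 17 + 19 + 21 + 11 + 11 + 16 + 16 + 21 + 8 + 15 + 10 + 19 + 23 + 15 + 10 + 11 + 18 + 20) / 22 = 333 / 22 = 15.1364
LCL = c̄ − 3√c̄ = 15.1364 − 3 × 3.8905 = 3.4647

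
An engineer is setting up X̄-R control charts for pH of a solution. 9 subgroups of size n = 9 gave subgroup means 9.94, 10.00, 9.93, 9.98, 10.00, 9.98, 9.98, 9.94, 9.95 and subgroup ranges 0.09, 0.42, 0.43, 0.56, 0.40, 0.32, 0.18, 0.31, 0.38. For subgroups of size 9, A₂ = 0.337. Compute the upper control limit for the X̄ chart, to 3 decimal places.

X̄̄ = (9.94 + 10.00 + 9.93 + 9.98 + 10.00 + 9.98 + 9.98 + 9.94 + 9.95) / 9 = 89.7000 / 9 = 9.9667
R̄ = (0.09 + 0.42 + 0.43 + 0.56 + 0.40 + 0.32 + 0.18 + 0.31 + 0.38) / 9 = 3.0900 / 9 = 0.3433
UCL = X̄̄ + A₂·R̄ = 9.9667 + 0.337 × 0.3433 = 10.0824

10.082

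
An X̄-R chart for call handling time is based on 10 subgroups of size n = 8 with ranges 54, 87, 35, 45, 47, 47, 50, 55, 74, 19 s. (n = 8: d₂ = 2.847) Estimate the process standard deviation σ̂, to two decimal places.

18.02

R̄ = (54 + 87 + 35 + 45 + 47 + 47 + 50 + 55 + 74 + 19) / 10 = 51.3000
σ̂ = R̄ / d₂ = 51.3000 / 2.847 = 18.0190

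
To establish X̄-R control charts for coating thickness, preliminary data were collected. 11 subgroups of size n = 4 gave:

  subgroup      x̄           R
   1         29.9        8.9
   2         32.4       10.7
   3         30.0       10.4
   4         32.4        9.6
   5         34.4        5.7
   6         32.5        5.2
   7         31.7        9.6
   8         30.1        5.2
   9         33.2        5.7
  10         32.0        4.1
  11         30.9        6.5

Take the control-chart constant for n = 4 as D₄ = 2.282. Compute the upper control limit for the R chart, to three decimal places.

16.928

R̄ = (8.9 + 10.7 + 10.4 + 9.6 + 5.7 + 5.2 + 9.6 + 5.2 + 5.7 + 4.1 + 6.5) / 11 = 81.6000 / 11 = 7.4182
UCL_R = D₄·R̄ = 2.282 × 7.4182 = 16.9283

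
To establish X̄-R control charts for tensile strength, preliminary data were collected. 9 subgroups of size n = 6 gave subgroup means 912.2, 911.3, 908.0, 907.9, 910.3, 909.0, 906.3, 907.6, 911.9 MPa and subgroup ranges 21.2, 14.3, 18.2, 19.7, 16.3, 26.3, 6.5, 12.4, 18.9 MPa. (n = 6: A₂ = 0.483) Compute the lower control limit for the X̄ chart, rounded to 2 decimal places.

901.13

X̄̄ = (912.2 + 911.3 + 908.0 + 907.9 + 910.3 + 909.0 + 906.3 + 907.6 + 911.9) / 9 = 8184.5000 / 9 = 909.3889
R̄ = (21.2 + 14.3 + 18.2 + 19.7 + 16.3 + 26.3 + 6.5 + 12.4 + 18.9) / 9 = 153.8000 / 9 = 17.0889
LCL = X̄̄ − A₂·R̄ = 909.3889 − 0.483 × 17.0889 = 901.1350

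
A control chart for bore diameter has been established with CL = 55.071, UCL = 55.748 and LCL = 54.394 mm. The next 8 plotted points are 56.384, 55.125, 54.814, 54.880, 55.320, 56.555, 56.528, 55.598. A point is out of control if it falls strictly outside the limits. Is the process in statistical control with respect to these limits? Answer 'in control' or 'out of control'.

Compare each point to [54.394, 55.748]: sample 1 = 56.384 > UCL; sample 6 = 56.555 > UCL; sample 7 = 56.528 > UCL.

out of control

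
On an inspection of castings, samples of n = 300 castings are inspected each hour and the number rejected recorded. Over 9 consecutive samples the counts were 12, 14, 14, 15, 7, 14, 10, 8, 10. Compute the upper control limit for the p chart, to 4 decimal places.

0.0719

p̄ = Σdᵢ / (k·n) = 104 / (9 × 300) = 0.03852
UCL = p̄ + 3·√(p̄(1−p̄)/n) = 0.03852 + 3 × √(0.03852×0.96148/300) = 0.03852 + 3 × 0.01111 = 0.07185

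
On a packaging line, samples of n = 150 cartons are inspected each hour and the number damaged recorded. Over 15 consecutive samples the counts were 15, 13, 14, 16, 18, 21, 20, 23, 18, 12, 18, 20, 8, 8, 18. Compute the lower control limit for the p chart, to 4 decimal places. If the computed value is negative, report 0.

p̄ = Σdᵢ / (k·n) = 242 / (15 × 150) = 0.10756
LCL = p̄ − 3·√(p̄(1−p̄)/n) = 0.10756 − 3 × 0.02530 = 0.03167

0.0317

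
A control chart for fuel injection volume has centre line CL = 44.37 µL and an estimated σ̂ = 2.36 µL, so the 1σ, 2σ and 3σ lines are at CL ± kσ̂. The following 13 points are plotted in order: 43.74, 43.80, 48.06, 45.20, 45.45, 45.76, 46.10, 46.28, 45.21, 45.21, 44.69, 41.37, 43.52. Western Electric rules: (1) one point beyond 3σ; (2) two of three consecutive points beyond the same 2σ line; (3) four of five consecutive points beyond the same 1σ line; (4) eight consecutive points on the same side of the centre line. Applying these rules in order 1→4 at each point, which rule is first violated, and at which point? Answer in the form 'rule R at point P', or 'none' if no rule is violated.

rule 4 at point 10

Zone of each point (C = within 1σ̂, B = 1σ̂–2σ̂, A = 2σ̂–3σ̂, * = beyond 3σ̂; sign = side of CL): 1:-C, 2:-C, 3:+B, 4:+C, 5:+C, 6:+C, 7:+C, 8:+C, 9:+C, 10:+C, 11:+C, 12:-B, 13:-C
Rule 4 (eight consecutive points on the same side of the centre line) is satisfied at point 10.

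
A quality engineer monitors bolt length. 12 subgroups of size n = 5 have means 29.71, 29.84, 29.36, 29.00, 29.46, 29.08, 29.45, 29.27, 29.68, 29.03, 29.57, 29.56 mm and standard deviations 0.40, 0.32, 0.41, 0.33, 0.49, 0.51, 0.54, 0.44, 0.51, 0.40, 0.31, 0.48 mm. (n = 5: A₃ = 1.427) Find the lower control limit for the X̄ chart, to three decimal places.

X̄̄ = (29.71 + 29.84 + 29.36 + 29.00 + 29.46 + 29.08 + 29.45 + 29.27 + 29.68 + 29.03 + 29.57 + 29.56) / 12 = 29.4175
s̄ = (0.40 + 0.32 + 0.41 + 0.33 + 0.49 + 0.51 + 0.54 + 0.44 + 0.51 + 0.40 + 0.31 + 0.48) / 12 = 0.4283
LCL = X̄̄ − A₃·s̄ = 29.4175 − 1.427 × 0.4283 = 28.8063

28.806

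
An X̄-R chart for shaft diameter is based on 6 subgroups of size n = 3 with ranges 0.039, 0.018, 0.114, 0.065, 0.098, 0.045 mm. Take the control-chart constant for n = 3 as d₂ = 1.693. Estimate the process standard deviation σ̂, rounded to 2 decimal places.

R̄ = (0.039 + 0.018 + 0.114 + 0.065 + 0.098 + 0.045) / 6 = 0.0632
σ̂ = R̄ / d₂ = 0.0632 / 1.693 = 0.0373

0.04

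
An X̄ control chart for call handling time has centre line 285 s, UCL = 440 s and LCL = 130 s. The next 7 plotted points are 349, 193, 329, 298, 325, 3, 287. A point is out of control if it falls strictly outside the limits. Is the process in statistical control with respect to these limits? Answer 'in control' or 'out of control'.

Compare each point to [130, 440]: sample 6 = 3 < LCL.

out of control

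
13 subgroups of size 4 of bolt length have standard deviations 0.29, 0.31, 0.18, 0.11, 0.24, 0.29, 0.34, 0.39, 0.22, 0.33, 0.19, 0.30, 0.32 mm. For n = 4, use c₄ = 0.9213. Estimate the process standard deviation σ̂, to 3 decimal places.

0.293

s̄ = (0.29 + 0.31 + 0.18 + 0.11 + 0.24 + 0.29 + 0.34 + 0.39 + 0.22 + 0.33 + 0.19 + 0.30 + 0.32) / 13 = 0.2700
σ̂ = s̄ / c₄ = 0.2700 / 0.9213 = 0.2931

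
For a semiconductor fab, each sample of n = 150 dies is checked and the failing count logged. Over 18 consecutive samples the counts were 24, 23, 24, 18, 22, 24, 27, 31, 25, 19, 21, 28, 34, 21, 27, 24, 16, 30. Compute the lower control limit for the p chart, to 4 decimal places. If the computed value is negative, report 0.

0.0719

p̄ = Σdᵢ / (k·n) = 438 / (18 × 150) = 0.16222
LCL = p̄ − 3·√(p̄(1−p̄)/n) = 0.16222 − 3 × 0.03010 = 0.07192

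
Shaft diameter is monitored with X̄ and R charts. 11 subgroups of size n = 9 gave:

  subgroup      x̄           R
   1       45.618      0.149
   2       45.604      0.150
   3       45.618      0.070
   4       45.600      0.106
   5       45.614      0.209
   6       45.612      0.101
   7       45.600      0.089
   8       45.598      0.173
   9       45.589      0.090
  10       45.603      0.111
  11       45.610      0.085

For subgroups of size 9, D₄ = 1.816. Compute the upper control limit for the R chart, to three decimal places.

R̄ = (0.149 + 0.150 + 0.070 + 0.106 + 0.209 + 0.101 + 0.089 + 0.173 + 0.090 + 0.111 + 0.085) / 11 = 1.3330 / 11 = 0.1212
UCL_R = D₄·R̄ = 1.816 × 0.1212 = 0.2201

0.220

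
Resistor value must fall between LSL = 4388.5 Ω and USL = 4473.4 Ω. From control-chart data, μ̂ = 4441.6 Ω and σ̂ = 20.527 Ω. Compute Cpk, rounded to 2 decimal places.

Cpu = (USL − μ̂) / (3σ̂) = (4473.4 − 4441.6) / (3 × 20.527) = 0.5164; Cpl = (μ̂ − LSL) / (3σ̂) = (4441.6 − 4388.5) / (3 × 20.527) = 0.8623; Cpk = min(Cpu, Cpl) = 0.5164

0.52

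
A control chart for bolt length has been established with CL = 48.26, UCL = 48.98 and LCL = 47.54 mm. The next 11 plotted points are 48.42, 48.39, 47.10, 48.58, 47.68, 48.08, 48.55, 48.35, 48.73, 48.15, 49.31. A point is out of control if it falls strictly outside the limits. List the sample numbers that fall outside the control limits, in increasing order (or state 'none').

Compare each point to [47.54, 48.98]: sample 3 = 47.10 < LCL; sample 11 = 49.31 > UCL.

3, 11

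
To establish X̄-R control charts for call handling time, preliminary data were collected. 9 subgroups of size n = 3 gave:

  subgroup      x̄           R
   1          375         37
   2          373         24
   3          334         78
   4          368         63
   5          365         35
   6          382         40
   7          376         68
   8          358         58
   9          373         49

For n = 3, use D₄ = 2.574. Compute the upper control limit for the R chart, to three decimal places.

R̄ = (37 + 24 + 78 + 63 + 35 + 40 + 68 + 58 + 49) / 9 = 452.0000 / 9 = 50.2222
UCL_R = D₄·R̄ = 2.574 × 50.2222 = 129.2720

129.272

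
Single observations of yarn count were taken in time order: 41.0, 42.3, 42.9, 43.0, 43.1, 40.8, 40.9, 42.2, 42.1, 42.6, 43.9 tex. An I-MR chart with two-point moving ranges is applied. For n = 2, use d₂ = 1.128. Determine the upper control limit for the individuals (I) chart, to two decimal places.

44.30

X̄ = (41.0 + 42.3 + 42.9 + 43.0 + 43.1 + 40.8 + 40.9 + 42.2 + 42.1 + 42.6 + 43.9) / 11 = 42.2545
Moving ranges: 1.3, 0.6, 0.1, 0.1, 2.3, 0.1, 1.3, 0.1, 0.5, 1.3; M̄R̄ = 7.7000 / 10 = 0.7700
UCL = X̄ + 3·M̄R̄/d₂ = 42.2545 + 3 × 0.7700 / 1.128 = 44.3024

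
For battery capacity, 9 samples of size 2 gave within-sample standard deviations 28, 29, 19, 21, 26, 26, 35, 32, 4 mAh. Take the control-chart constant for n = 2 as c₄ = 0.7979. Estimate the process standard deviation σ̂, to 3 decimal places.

30.636

s̄ = (28 + 29 + 19 + 21 + 26 + 26 + 35 + 32 + 4) / 9 = 24.4444
σ̂ = s̄ / c₄ = 24.4444 / 0.7979 = 30.6360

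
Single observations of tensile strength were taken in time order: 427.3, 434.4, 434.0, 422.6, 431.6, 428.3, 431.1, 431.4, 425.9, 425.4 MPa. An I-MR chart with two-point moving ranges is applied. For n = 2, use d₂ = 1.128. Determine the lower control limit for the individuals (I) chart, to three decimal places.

X̄ = (427.3 + 434.4 + 434.0 + 422.6 + 431.6 + 428.3 + 431.1 + 431.4 + 425.9 + 425.4) / 10 = 429.2000
Moving ranges: 7.1, 0.4, 11.4, 9.0, 3.3, 2.8, 0.3, 5.5, 0.5; M̄R̄ = 40.3000 / 9 = 4.4778
LCL = X̄ − 3·M̄R̄/d₂ = 429.2000 − 3 × 4.4778 / 1.128 = 417.2910

417.291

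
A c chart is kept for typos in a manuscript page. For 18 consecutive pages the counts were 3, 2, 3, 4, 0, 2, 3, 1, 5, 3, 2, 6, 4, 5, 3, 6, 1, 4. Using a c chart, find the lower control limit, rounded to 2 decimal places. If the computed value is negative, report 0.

c̄ = (3 + 2 + 3 + 4 + 0 + 2 + 3 + 1 + 5 + 3 + 2 + 6 + 4 + 5 + 3 + 6 + 1 + 4) / 18 = 57 / 18 = 3.1667
LCL = c̄ − 3√c̄ = 3.1667 − 3 × 1.7795 = -2.1719 → 0 (cannot be negative)

0.00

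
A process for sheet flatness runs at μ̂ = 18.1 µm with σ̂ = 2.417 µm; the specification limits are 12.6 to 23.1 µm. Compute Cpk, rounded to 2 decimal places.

Cpu = (USL − μ̂) / (3σ̂) = (23.1 − 18.1) / (3 × 2.417) = 0.6896; Cpl = (μ̂ − LSL) / (3σ̂) = (18.1 − 12.6) / (3 × 2.417) = 0.7585; Cpk = min(Cpu, Cpl) = 0.6896

0.69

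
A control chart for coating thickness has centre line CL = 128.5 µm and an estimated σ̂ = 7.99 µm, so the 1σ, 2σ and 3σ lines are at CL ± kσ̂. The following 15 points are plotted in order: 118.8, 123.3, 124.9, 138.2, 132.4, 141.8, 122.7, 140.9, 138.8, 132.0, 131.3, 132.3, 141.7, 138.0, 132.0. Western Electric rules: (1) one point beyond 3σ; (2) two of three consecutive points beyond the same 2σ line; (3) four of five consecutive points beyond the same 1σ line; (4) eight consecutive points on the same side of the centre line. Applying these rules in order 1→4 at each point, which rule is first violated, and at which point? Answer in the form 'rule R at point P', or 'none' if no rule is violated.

rule 4 at point 15

Zone of each point (C = within 1σ̂, B = 1σ̂–2σ̂, A = 2σ̂–3σ̂, * = beyond 3σ̂; sign = side of CL): 1:-B, 2:-C, 3:-C, 4:+B, 5:+C, 6:+B, 7:-C, 8:+B, 9:+B, 10:+C, 11:+C, 12:+C, 13:+B, 14:+B, 15:+C
Rule 4 (eight consecutive points on the same side of the centre line) is satisfied at point 15.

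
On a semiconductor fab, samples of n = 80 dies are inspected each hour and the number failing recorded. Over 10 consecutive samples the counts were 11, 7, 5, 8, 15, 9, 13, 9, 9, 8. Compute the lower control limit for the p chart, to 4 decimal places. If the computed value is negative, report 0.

0.0095

p̄ = Σdᵢ / (k·n) = 94 / (10 × 80) = 0.11750
LCL = p̄ − 3·√(p̄(1−p̄)/n) = 0.11750 − 3 × 0.03600 = 0.00949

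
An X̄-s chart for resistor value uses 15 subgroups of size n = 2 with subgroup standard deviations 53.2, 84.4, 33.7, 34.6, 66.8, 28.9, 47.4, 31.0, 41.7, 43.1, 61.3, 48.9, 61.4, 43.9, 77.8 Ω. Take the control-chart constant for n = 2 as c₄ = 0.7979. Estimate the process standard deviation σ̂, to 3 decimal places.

s̄ = (53.2 + 84.4 + 33.7 + 34.6 + 66.8 + 28.9 + 47.4 + 31.0 + 41.7 + 43.1 + 61.3 + 48.9 + 61.4 + 43.9 + 77.8) / 15 = 50.5400
σ̂ = s̄ / c₄ = 50.5400 / 0.7979 = 63.3413

63.341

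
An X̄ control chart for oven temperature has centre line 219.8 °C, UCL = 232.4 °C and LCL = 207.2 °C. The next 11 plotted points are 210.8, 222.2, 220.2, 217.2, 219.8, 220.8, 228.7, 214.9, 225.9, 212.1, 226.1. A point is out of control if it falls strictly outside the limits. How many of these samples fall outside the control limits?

All 11 points lie within [207.2, 232.4].

0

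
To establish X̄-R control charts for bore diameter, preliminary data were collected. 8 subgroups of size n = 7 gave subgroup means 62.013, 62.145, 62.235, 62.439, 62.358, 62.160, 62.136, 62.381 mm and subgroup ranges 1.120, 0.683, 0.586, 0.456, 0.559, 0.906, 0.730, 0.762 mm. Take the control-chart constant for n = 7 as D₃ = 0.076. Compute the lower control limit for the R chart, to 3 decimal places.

R̄ = (1.120 + 0.683 + 0.586 + 0.456 + 0.559 + 0.906 + 0.730 + 0.762) / 8 = 5.8020 / 8 = 0.7253
LCL_R = D₃·R̄ = 0.076 × 0.7253 = 0.0551

0.055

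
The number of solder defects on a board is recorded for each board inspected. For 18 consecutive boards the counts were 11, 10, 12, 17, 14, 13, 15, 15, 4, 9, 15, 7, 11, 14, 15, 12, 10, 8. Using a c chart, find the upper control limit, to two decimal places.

c̄ = (11 + 10 + 12 + 17 + 14 + 13 + 15 + 15 + 4 + 9 + 15 + 7 + 11 + 14 + 15 + 12 + 10 + 8) / 18 = 212 / 18 = 11.7778
UCL = c̄ + 3√c̄ = 11.7778 + 3 × √11.7778 = 11.7778 + 3 × 3.4319 = 22.0734

22.07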